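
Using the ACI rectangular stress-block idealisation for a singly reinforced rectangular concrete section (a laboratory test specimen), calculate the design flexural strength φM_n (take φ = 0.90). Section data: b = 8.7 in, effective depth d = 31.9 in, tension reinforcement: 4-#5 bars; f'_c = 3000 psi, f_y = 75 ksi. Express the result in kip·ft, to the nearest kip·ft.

A_s = 4 × 0.31 = 1.24 in².
T = A_s f_y = 1.24 × 75 = 93 kips.
a = T/(0.85 f'_c b) = 93/(0.85 × 3 × 8.7) = 4.192 in.
M_n = T(d − a/2) = 93 × (31.9 − 2.096) = 2771.8 kip·in = 2771.8/12 = 230.98 kip·ft.
φM_n = 0.90 × 230.98 = 207.88 kip·ft.

φM_n ≈ 208 kip·ft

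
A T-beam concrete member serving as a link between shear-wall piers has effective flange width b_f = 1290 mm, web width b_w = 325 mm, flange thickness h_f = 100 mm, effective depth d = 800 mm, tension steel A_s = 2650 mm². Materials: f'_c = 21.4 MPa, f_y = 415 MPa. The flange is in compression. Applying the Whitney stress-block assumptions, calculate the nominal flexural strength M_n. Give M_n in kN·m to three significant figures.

M_n ≈ 854 kN·m

Tension: T = A_s f_y = 2650 × 415 = 1099750 N.
Try a within the flange: a = T/(0.85 f'_c b_f) = 1099750/(0.85 × 21.4 × 1290) = 46.87 mm.
Since a = 46.87 ≤ h_f = 100 mm, the stress block lies entirely in the flange; analyse as a rectangular beam of width b_f.
M_n = T(d − a/2) = 1099750 × (800 − 23.435) = 854.03 × 10⁶ N·mm.
M_n = 854.03 kN·m.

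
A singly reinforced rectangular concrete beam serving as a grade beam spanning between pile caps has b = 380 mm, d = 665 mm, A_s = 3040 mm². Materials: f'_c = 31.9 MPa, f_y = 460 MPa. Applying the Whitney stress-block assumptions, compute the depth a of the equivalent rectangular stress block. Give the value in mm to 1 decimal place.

T = A_s f_y = 3040 × 460 = 1398400 N = 1398.4 kN.
Setting C = 0.85 f'_c a b equal to T: a = 1398400/(0.85 × 31.9 × 380) = 135.7 mm.

a ≈ 135.7 mm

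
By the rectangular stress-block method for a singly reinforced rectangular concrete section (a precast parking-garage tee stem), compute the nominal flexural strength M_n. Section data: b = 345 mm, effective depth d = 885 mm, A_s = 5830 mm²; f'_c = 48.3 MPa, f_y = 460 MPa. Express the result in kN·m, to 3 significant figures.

T = A_s f_y = 5830 × 460 = 2681800 N = 2681.8 kN.
From C = T: a = T/(0.85 f'_c b) = 2681800/(0.85 × 48.3 × 345) = 189.34 mm.
M_n = T(d − a/2) = 2681.8 kN × (885 − 94.67) mm = 2119.51 kN·m.

M_n ≈ 2120 kN·m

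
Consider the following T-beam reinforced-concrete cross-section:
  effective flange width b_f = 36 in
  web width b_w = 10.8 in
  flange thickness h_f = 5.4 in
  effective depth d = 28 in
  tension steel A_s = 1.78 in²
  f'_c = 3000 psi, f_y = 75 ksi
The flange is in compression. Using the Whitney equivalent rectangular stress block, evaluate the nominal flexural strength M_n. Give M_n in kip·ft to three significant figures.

M_n ≈ 303 kip·ft

Tension: T = A_s f_y = 1.78 × 75 = 133.5 kips.
Try a within the flange: a = T/(0.85 f'_c b_f) = 133.5/(0.85 × 3 × 36) = 1.454 in.
Since a = 1.454 ≤ h_f = 5.4 in, the stress block lies entirely in the flange; analyse as a rectangular beam of width b_f.
M_n = T(d − a/2) = 133.5 × (28 − 0.727) = 3640.9 kip·in.
M_n = 3640.9/12 = 303.41 kip·ft.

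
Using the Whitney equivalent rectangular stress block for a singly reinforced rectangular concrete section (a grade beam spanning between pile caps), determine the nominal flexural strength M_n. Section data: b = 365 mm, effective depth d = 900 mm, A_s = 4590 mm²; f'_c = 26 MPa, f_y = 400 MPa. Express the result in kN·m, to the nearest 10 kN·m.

M_n ≈ 1440 kN·m

T = A_s f_y = 4590 × 400 = 1836000 N = 1836 kN.
From C = T: a = T/(0.85 f'_c b) = 1836000/(0.85 × 26 × 365) = 227.61 mm.
M_n = T(d − a/2) = 1836 kN × (900 − 113.805) mm = 1443.45 kN·m.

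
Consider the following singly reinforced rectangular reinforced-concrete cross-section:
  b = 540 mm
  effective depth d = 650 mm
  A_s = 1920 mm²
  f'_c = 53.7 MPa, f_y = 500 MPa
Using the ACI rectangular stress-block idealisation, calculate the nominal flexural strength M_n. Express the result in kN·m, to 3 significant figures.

M_n ≈ 605 kN·m

T = A_s f_y = 1920 × 500 = 960000 N = 960 kN.
From C = T: a = T/(0.85 f'_c b) = 960000/(0.85 × 53.7 × 540) = 38.95 mm.
M_n = T(d − a/2) = 960 kN × (650 − 19.475) mm = 605.30 kN·m.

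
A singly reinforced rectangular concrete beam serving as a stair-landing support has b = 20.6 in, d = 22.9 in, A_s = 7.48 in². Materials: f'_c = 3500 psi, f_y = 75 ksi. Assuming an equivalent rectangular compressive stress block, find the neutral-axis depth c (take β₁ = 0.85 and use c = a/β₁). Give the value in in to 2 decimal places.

c ≈ 10.77 in

T = A_s f_y = 7.48 × 75 = 561 kips.
a = T/(0.85 f'_c b) = 561/(0.85 × 3.5 × 20.6) = 9.1540 in.
With β₁ = 0.85, c = a/β₁ = 9.1540/0.85 = 10.77 in.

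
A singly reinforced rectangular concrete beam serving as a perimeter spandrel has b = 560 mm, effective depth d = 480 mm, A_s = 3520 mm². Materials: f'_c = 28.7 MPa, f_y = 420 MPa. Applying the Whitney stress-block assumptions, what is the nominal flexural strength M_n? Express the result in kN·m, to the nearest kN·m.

T = A_s f_y = 3520 × 420 = 1478400 N = 1478.4 kN.
From C = T: a = T/(0.85 f'_c b) = 1478400/(0.85 × 28.7 × 560) = 108.22 mm.
M_n = T(d − a/2) = 1478.4 kN × (480 − 54.11) mm = 629.64 kN·m.

M_n ≈ 630 kN·m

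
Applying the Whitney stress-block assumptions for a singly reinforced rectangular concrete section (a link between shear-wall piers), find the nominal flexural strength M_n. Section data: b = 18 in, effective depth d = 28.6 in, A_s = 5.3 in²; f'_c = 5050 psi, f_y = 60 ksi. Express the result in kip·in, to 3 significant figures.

T = A_s f_y = 5.3 × 60 = 318 kips.
a = T/(0.85 f'_c b) = 318/(0.85 × 5.05 × 18) = 4.116 in.
M_n = T(d − a/2) = 318 × (28.6 − 2.058) = 8440.4 kip·in.

M_n ≈ 8440 kip·in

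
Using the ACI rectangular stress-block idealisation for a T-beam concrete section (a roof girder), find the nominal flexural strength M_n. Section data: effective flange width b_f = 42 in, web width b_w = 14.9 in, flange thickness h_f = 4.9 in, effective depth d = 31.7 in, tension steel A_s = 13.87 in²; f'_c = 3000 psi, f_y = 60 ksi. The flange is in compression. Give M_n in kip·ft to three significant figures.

Tension: T = A_s f_y = 13.87 × 60 = 832.2 kips.
Try a within the flange: a = T/(0.85 f'_c b_f) = 832.2/(0.85 × 3 × 42) = 7.770 in.
a = 7.770 > h_f = 4.9 in: the block extends into the web. Split into flange-overhang and web parts.
C_f = 0.85 f'_c (b_f − b_w) h_f = 0.85 × 3 × (42 − 14.9) × 4.9 = 338.6 kips.
Remaining web compression depth: a_w = (T − C_f)/(0.85 f'_c b_w) = (832.2 − 338.6)/(0.85 × 3 × 14.9) = 12.991 in.
M_n = C_f(d − h_f/2) + (T − C_f)(d − a_w/2) = 338.6 × (31.7 − 2.45) + 493.6 × (31.7 − 6.4955) = 9904.1 + 12440.9 = 22345.0 kip·in.
M_n = 22345.0/12 = 1862.08 kip·ft.

M_n ≈ 1860 kip·ft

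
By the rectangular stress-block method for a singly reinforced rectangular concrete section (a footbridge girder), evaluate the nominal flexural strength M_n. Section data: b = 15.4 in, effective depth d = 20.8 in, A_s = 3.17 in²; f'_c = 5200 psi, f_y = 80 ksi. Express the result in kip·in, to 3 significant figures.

M_n ≈ 4800 kip·in

T = A_s f_y = 3.17 × 80 = 253.6 kips.
a = T/(0.85 f'_c b) = 253.6/(0.85 × 5.2 × 15.4) = 3.726 in.
M_n = T(d − a/2) = 253.6 × (20.8 − 1.863) = 4802.4 kip·in.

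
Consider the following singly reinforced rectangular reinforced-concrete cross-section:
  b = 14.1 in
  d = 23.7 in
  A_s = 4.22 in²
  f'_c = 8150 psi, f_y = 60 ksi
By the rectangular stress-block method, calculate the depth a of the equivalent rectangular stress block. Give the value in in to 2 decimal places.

T = A_s f_y = 4.22 × 60 = 253.2 kips.
a = T/(0.85 f'_c b) = 253.2/(0.85 × 8.15 × 14.1) = 2.59 in.

a ≈ 2.59 in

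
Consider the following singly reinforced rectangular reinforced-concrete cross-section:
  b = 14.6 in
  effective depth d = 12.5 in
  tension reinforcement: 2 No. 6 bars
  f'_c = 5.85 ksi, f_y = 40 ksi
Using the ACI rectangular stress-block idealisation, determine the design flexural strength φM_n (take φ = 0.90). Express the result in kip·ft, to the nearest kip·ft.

φM_n ≈ 32 kip·ft

A_s = 2 × 0.44 = 0.88 in².
T = A_s f_y = 0.88 × 40 = 35.2 kips.
a = T/(0.85 f'_c b) = 35.2/(0.85 × 5.85 × 14.6) = 0.485 in.
M_n = T(d − a/2) = 35.2 × (12.5 − 0.2425) = 431.5 kip·in = 431.5/12 = 35.96 kip·ft.
φM_n = 0.90 × 35.96 = 32.36 kip·ft.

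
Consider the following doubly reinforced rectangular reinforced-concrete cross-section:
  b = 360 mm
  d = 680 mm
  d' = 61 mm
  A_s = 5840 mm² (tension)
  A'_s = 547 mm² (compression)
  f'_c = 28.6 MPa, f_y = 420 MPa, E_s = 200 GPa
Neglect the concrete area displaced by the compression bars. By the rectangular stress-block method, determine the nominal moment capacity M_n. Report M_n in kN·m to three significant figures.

M_n ≈ 1370 kN·m

Assume both tension and compression steel yield.
Net tension couple steel: A_s − A'_s = 5293 mm².
a = (A_s − A'_s) f_y / (0.85 f'_c b) = 2223060/(0.85 × 28.6 × 360) = 254.02 mm.
c = a/β₁ = 254.02/0.846 = 300.26 mm; ε'_s = 0.003(c − d')/c = 0.0024 ≥ f_y/E_s = 0.0021, so compression steel does yield.
M_n = (A_s − A'_s) f_y (d − a/2) + A'_s f_y (d − d') = [2223060 × (680 − 127.01) + 229740 × (680 − 61)] × 10⁻⁶ = 1229.33 + 142.21 = 1371.54 kN·m.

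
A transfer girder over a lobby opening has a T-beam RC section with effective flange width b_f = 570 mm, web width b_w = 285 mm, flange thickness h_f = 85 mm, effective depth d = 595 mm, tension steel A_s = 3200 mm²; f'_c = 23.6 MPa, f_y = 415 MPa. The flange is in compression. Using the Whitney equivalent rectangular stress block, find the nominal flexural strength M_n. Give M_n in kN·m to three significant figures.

M_n ≈ 707 kN·m

Tension: T = A_s f_y = 3200 × 415 = 1328000 N.
Try a within the flange: a = T/(0.85 f'_c b_f) = 1328000/(0.85 × 23.6 × 570) = 116.14 mm.
a = 116.14 > h_f = 85 mm: the block extends into the web. Split into flange-overhang and web parts.
C_f = 0.85 f'_c (b_f − b_w) h_f = 0.85 × 23.6 × (570 − 285) × 85 = 485954 N.
Remaining web compression depth: a_w = (T − C_f)/(0.85 f'_c b_w) = (1328000 − 485954)/(0.85 × 23.6 × 285) = 147.29 mm.
M_n = C_f(d − h_f/2) + (T − C_f)(d − a_w/2) = 485954 × (595 − 42.5) + 842046 × (595 − 73.645) = 268.49 + 439.00 = 707.49 × 10⁶ N·mm.
M_n = 707.49 kN·m.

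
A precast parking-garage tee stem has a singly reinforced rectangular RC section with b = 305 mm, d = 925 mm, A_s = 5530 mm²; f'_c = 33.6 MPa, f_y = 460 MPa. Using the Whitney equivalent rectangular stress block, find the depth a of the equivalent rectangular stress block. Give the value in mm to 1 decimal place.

a ≈ 292.0 mm

T = A_s f_y = 5530 × 460 = 2543800 N = 2543.8 kN.
Setting C = 0.85 f'_c a b equal to T: a = 2543800/(0.85 × 33.6 × 305) = 292.0 mm.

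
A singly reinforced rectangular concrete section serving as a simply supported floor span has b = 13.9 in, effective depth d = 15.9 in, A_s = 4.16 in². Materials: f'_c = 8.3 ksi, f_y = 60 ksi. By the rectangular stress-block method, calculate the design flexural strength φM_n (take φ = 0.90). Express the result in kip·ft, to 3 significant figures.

T = A_s f_y = 4.16 × 60 = 249.6 kips.
a = T/(0.85 f'_c b) = 249.6/(0.85 × 8.3 × 13.9) = 2.545 in.
M_n = T(d − a/2) = 249.6 × (15.9 − 1.2725) = 3651.0 kip·in = 3651.0/12 = 304.25 kip·ft.
φM_n = 0.90 × 304.25 = 273.83 kip·ft.

φM_n ≈ 274 kip·ft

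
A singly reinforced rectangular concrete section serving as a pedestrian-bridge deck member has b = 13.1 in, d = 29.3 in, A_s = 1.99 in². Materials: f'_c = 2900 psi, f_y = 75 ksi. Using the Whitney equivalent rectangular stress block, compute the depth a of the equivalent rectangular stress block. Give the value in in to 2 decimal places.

T = A_s f_y = 1.99 × 75 = 149.25 kips.
a = T/(0.85 f'_c b) = 149.25/(0.85 × 2.9 × 13.1) = 4.62 in.

a ≈ 4.62 in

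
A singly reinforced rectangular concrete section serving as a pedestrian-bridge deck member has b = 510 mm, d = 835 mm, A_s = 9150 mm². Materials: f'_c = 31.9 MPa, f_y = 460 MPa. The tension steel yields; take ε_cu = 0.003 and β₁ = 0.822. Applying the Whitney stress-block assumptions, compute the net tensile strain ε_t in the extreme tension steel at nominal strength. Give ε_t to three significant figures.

a = A_s f_y/(0.85 f'_c b) = 304.37 mm.
β₁ = 0.822, so c = a/β₁ = 304.37/0.822 = 370.28 mm.
From the linear strain diagram with ε_cu = 0.003: ε_t = 0.003 (d − c)/c = 0.003 × (835 − 370.28)/370.28 = 0.00377.
ε_t < 0.004 — the section is over-reinforced for flexure under ACI limits.

ε_t ≈ 0.00377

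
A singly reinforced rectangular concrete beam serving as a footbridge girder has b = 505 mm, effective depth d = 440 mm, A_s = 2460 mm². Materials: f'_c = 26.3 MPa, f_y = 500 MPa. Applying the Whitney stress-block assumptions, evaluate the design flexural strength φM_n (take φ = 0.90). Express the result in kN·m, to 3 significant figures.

T = A_s f_y = 2460 × 500 = 1230000 N = 1230 kN.
From C = T: a = T/(0.85 f'_c b) = 1230000/(0.85 × 26.3 × 505) = 108.95 mm.
M_n = T(d − a/2) = 1230 kN × (440 − 54.475) mm = 474.20 kN·m.
φM_n = 0.90 × 474.20 = 426.78 kN·m.

φM_n ≈ 427 kN·m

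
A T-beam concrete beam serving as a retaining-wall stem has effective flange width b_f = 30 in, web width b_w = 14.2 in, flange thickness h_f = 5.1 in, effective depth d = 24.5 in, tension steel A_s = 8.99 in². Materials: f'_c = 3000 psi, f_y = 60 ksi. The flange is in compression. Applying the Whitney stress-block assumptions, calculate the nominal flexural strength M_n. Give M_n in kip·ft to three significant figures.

Tension: T = A_s f_y = 8.99 × 60 = 539.4 kips.
Try a within the flange: a = T/(0.85 f'_c b_f) = 539.4/(0.85 × 3 × 30) = 7.051 in.
a = 7.051 > h_f = 5.1 in: the block extends into the web. Split into flange-overhang and web parts.
C_f = 0.85 f'_c (b_f − b_w) h_f = 0.85 × 3 × (30 − 14.2) × 5.1 = 205.5 kips.
Remaining web compression depth: a_w = (T − C_f)/(0.85 f'_c b_w) = (539.4 − 205.5)/(0.85 × 3 × 14.2) = 9.221 in.
M_n = C_f(d − h_f/2) + (T − C_f)(d − a_w/2) = 205.5 × (24.5 − 2.55) + 333.9 × (24.5 − 4.6105) = 4510.7 + 6641.1 = 11151.8 kip·in.
M_n = 11151.8/12 = 929.32 kip·ft.

M_n ≈ 929 kip·ft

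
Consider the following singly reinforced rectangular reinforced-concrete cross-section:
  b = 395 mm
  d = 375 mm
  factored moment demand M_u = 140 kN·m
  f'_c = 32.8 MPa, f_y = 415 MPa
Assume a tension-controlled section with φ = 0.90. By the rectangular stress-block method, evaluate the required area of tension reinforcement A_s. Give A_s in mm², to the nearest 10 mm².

M_n = M_u/φ = 140/0.90 = 155.556 kN·m.
With M_n = 0.85 f'_c a b (d − a/2), solve the quadratic for a:
a = d − √(d² − 2M_n/(0.85 f'_c b)) = 375 − √(375² − 2 × 155.556×10⁶/(0.85 × 32.8 × 395)) = 39.78 mm.
A_s = 0.85 f'_c a b / f_y = 0.85 × 32.8 × 39.78 × 395 / 415 = 1055.6 mm².

A_s ≈ 1060 mm²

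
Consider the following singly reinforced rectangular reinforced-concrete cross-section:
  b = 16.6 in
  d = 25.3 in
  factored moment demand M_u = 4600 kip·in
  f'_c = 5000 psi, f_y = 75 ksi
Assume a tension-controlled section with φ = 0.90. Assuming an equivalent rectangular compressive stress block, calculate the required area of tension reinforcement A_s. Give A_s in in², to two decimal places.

A_s ≈ 2.87 in²

M_n = M_u/φ = 4600/0.90 = 5111.11 kip·in.
From M_n = 0.85 f'_c a b (d − a/2):
a = d − √(d² − 2M_n/(0.85 f'_c b)) = 25.3 − √(25.3² − 2 × 5111.11/(0.85 × 5 × 16.6)) = 3.047 in.
A_s = 0.85 f'_c a b / f_y = 0.85 × 5 × 3.047 × 16.6 / 75 = 2.866 in².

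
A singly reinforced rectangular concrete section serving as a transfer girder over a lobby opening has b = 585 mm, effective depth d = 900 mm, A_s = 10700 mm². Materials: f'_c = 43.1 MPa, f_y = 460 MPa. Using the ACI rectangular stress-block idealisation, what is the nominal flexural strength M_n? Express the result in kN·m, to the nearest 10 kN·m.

T = A_s f_y = 10700 × 460 = 4922000 N = 4922 kN.
From C = T: a = T/(0.85 f'_c b) = 4922000/(0.85 × 43.1 × 585) = 229.66 mm.
M_n = T(d − a/2) = 4922 kN × (900 − 114.83) mm = 3864.61 kN·m.

M_n ≈ 3860 kN·m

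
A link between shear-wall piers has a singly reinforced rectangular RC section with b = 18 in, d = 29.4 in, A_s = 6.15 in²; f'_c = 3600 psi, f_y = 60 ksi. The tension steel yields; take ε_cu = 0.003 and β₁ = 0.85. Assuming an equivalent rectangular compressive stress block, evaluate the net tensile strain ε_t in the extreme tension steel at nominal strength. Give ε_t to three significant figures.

ε_t ≈ 0.00819

a = A_s f_y/(0.85 f'_c b) = 6.699 in.
β₁ = 0.85, so c = a/β₁ = 6.699/0.85 = 7.881 in.
From the linear strain diagram with ε_cu = 0.003: ε_t = 0.003 (d − c)/c = 0.003 × (29.4 − 7.881)/7.881 = 0.00819.
Since ε_t ≥ 0.005, the section is tension-controlled.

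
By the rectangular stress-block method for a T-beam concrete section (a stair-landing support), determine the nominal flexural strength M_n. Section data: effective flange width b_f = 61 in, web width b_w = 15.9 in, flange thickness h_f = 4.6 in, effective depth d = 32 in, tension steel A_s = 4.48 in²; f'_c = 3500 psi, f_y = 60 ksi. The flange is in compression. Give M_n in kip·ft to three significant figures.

Tension: T = A_s f_y = 4.48 × 60 = 268.8 kips.
Try a within the flange: a = T/(0.85 f'_c b_f) = 268.8/(0.85 × 3.5 × 61) = 1.481 in.
Since a = 1.481 ≤ h_f = 4.6 in, the stress block lies entirely in the flange; analyse as a rectangular beam of width b_f.
M_n = T(d − a/2) = 268.8 × (32 − 0.7405) = 8402.6 kip·in.
M_n = 8402.6/12 = 700.22 kip·ft.

M_n ≈ 700 kip·ft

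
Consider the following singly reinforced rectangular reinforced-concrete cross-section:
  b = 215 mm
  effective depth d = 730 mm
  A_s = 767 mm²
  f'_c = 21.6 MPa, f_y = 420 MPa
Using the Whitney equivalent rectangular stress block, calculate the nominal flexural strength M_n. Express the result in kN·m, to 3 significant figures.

M_n ≈ 222 kN·m

T = A_s f_y = 767 × 420 = 322140 N = 322.14 kN.
From C = T: a = T/(0.85 f'_c b) = 322140/(0.85 × 21.6 × 215) = 81.61 mm.
M_n = T(d − a/2) = 322.14 kN × (730 − 40.805) mm = 222.02 kN·m.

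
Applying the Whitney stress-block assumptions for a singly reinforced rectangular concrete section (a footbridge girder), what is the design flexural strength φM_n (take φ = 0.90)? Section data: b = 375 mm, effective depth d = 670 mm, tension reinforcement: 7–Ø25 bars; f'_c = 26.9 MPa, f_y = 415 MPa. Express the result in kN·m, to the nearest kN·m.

A_s = 7 × 491 = 3437 mm².
T = A_s f_y = 3437 × 415 = 1426355 N = 1426.355 kN.
From C = T: a = T/(0.85 f'_c b) = 1426355/(0.85 × 26.9 × 375) = 166.35 mm.
M_n = T(d − a/2) = 1426.355 kN × (670 − 83.175) mm = 837.02 kN·m.
φM_n = 0.90 × 837.02 = 753.32 kN·m.

φM_n ≈ 753 kN·m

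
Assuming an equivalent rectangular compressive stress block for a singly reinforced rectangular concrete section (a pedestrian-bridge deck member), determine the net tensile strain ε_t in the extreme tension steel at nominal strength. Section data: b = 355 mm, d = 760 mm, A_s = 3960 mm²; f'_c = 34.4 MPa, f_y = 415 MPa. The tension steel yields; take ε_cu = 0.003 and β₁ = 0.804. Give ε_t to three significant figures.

ε_t ≈ 0.00858

a = A_s f_y/(0.85 f'_c b) = 158.32 mm.
β₁ = 0.804, so c = a/β₁ = 158.32/0.804 = 196.92 mm.
From the linear strain diagram with ε_cu = 0.003: ε_t = 0.003 (d − c)/c = 0.003 × (760 − 196.92)/196.92 = 0.00858.
Since ε_t ≥ 0.005, the section is tension-controlled.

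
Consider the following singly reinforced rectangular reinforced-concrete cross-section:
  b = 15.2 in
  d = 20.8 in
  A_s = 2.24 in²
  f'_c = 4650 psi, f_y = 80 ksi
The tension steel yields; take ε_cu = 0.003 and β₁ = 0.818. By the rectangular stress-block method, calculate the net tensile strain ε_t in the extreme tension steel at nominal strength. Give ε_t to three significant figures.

a = A_s f_y/(0.85 f'_c b) = 2.983 in.
β₁ = 0.818, so c = a/β₁ = 2.983/0.818 = 3.647 in.
From the linear strain diagram with ε_cu = 0.003: ε_t = 0.003 (d − c)/c = 0.003 × (20.8 − 3.647)/3.647 = 0.0141.
Since ε_t ≥ 0.005, the section is tension-controlled.

ε_t ≈ 0.0141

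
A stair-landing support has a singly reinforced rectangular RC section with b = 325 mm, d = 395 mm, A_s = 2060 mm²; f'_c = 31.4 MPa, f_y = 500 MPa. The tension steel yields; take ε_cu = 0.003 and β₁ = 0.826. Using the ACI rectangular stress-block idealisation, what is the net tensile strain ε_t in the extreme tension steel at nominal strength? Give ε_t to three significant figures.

a = A_s f_y/(0.85 f'_c b) = 118.74 mm.
β₁ = 0.826, so c = a/β₁ = 118.74/0.826 = 143.75 mm.
From the linear strain diagram with ε_cu = 0.003: ε_t = 0.003 (d − c)/c = 0.003 × (395 − 143.75)/143.75 = 0.00524.
Since ε_t ≥ 0.005, the section is tension-controlled.

ε_t ≈ 0.00524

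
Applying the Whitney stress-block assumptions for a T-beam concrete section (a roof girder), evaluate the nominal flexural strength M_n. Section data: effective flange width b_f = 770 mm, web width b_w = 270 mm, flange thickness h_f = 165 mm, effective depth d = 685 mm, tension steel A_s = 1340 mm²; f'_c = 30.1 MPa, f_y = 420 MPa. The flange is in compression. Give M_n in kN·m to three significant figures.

Tension: T = A_s f_y = 1340 × 420 = 562800 N.
Try a within the flange: a = T/(0.85 f'_c b_f) = 562800/(0.85 × 30.1 × 770) = 28.57 mm.
Since a = 28.57 ≤ h_f = 165 mm, the stress block lies entirely in the flange; analyse as a rectangular beam of width b_f.
M_n = T(d − a/2) = 562800 × (685 − 14.285) = 377.48 × 10⁶ N·mm.
M_n = 377.48 kN·m.

M_n ≈ 377 kN·m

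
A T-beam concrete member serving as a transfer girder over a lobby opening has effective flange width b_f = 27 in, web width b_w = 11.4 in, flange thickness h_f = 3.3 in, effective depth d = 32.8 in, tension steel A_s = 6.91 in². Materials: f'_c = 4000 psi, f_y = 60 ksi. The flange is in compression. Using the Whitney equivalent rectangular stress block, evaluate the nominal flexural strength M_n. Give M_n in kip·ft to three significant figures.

M_n ≈ 1050 kip·ft

Tension: T = A_s f_y = 6.91 × 60 = 414.6 kips.
Try a within the flange: a = T/(0.85 f'_c b_f) = 414.6/(0.85 × 4 × 27) = 4.516 in.
a = 4.516 > h_f = 3.3 in: the block extends into the web. Split into flange-overhang and web parts.
C_f = 0.85 f'_c (b_f − b_w) h_f = 0.85 × 4 × (27 − 11.4) × 3.3 = 175.0 kips.
Remaining web compression depth: a_w = (T − C_f)/(0.85 f'_c b_w) = (414.6 − 175.0)/(0.85 × 4 × 11.4) = 6.182 in.
M_n = C_f(d − h_f/2) + (T − C_f)(d − a_w/2) = 175.0 × (32.8 − 1.65) + 239.6 × (32.8 − 3.091) = 5451.3 + 7118.3 = 12569.6 kip·in.
M_n = 12569.6/12 = 1047.47 kip·ft.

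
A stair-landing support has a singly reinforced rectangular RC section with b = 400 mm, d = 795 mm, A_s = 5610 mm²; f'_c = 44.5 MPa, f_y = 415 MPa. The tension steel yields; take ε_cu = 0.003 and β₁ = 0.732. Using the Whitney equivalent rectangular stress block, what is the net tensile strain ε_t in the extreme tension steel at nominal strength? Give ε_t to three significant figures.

a = A_s f_y/(0.85 f'_c b) = 153.88 mm.
β₁ = 0.732, so c = a/β₁ = 153.88/0.732 = 210.22 mm.
From the linear strain diagram with ε_cu = 0.003: ε_t = 0.003 (d − c)/c = 0.003 × (795 − 210.22)/210.22 = 0.00835.
Since ε_t ≥ 0.005, the section is tension-controlled.

ε_t ≈ 0.00835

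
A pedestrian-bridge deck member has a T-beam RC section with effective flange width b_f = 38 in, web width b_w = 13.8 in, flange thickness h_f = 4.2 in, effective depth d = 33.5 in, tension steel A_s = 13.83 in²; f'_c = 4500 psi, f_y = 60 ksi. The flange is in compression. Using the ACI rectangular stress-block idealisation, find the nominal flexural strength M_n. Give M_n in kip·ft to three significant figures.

M_n ≈ 2090 kip·ft

Tension: T = A_s f_y = 13.83 × 60 = 829.8 kips.
Try a within the flange: a = T/(0.85 f'_c b_f) = 829.8/(0.85 × 4.5 × 38) = 5.709 in.
a = 5.709 > h_f = 4.2 in: the block extends into the web. Split into flange-overhang and web parts.
C_f = 0.85 f'_c (b_f − b_w) h_f = 0.85 × 4.5 × (38 − 13.8) × 4.2 = 388.8 kips.
Remaining web compression depth: a_w = (T − C_f)/(0.85 f'_c b_w) = (829.8 − 388.8)/(0.85 × 4.5 × 13.8) = 8.355 in.
M_n = C_f(d − h_f/2) + (T − C_f)(d − a_w/2) = 388.8 × (33.5 − 2.1) + 441 × (33.5 − 4.1775) = 12208.3 + 12931.2 = 25139.5 kip·in.
M_n = 25139.5/12 = 2094.96 kip·ft.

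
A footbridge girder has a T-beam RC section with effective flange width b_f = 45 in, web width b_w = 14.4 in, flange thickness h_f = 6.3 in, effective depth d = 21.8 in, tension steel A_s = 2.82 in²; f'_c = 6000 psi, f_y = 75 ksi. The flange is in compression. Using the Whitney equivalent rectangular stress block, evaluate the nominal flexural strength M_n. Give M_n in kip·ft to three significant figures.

M_n ≈ 376 kip·ft

Tension: T = A_s f_y = 2.82 × 75 = 211.5 kips.
Try a within the flange: a = T/(0.85 f'_c b_f) = 211.5/(0.85 × 6 × 45) = 0.922 in.
Since a = 0.922 ≤ h_f = 6.3 in, the stress block lies entirely in the flange; analyse as a rectangular beam of width b_f.
M_n = T(d − a/2) = 211.5 × (21.8 − 0.461) = 4513.2 kip·in.
M_n = 4513.2/12 = 376.10 kip·ft.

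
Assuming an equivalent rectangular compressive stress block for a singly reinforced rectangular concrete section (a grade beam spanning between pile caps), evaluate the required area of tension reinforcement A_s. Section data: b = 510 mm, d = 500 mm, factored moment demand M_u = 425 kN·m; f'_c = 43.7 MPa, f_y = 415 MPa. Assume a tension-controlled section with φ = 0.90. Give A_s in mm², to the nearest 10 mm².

A_s ≈ 2400 mm²

M_n = M_u/φ = 425/0.90 = 472.222 kN·m.
With M_n = 0.85 f'_c a b (d − a/2), solve the quadratic for a:
a = d − √(d² − 2M_n/(0.85 f'_c b)) = 500 − √(500² − 2 × 472.222×10⁶/(0.85 × 43.7 × 510)) = 52.62 mm.
A_s = 0.85 f'_c a b / f_y = 0.85 × 43.7 × 52.62 × 510 / 415 = 2402.0 mm².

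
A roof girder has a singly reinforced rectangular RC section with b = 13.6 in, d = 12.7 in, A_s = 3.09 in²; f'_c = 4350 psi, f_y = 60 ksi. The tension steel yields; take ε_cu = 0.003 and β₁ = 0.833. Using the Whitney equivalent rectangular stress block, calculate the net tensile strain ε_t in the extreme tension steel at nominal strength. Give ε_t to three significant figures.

a = A_s f_y/(0.85 f'_c b) = 3.687 in.
β₁ = 0.833, so c = a/β₁ = 3.687/0.833 = 4.426 in.
From the linear strain diagram with ε_cu = 0.003: ε_t = 0.003 (d − c)/c = 0.003 × (12.7 − 4.426)/4.426 = 0.00561.
Since ε_t ≥ 0.005, the section is tension-controlled.

ε_t ≈ 0.00561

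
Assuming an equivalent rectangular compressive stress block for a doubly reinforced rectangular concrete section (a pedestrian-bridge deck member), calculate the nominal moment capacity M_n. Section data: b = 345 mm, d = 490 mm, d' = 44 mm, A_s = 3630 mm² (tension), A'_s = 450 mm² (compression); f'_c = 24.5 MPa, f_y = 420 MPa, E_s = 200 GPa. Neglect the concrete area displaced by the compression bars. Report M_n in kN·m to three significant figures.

M_n ≈ 615 kN·m

Assume both tension and compression steel yield.
Net tension couple steel: A_s − A'_s = 3180 mm².
a = (A_s − A'_s) f_y / (0.85 f'_c b) = 1335600/(0.85 × 24.5 × 345) = 185.90 mm.
c = a/β₁ = 185.90/0.85 = 218.71 mm; ε'_s = 0.003(c − d')/c = 0.0024 ≥ f_y/E_s = 0.0021, so compression steel does yield.
M_n = (A_s − A'_s) f_y (d − a/2) + A'_s f_y (d − d') = [1335600 × (490 − 92.95) + 189000 × (490 − 44)] × 10⁻⁶ = 530.30 + 84.29 = 614.59 kN·m.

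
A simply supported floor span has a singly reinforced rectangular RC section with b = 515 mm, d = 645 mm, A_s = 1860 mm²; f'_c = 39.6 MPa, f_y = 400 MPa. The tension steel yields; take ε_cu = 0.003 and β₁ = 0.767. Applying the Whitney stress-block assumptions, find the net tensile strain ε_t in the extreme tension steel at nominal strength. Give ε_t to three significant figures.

a = A_s f_y/(0.85 f'_c b) = 42.92 mm.
β₁ = 0.767, so c = a/β₁ = 42.92/0.767 = 55.96 mm.
From the linear strain diagram with ε_cu = 0.003: ε_t = 0.003 (d − c)/c = 0.003 × (645 − 55.96)/55.96 = 0.0316.
Since ε_t ≥ 0.005, the section is tension-controlled.

ε_t ≈ 0.0316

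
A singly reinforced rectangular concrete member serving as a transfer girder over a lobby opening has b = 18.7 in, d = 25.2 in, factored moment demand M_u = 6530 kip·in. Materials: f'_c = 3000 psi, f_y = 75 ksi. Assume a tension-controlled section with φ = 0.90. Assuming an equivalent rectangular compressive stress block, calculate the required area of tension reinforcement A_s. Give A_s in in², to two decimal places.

A_s ≈ 4.46 in²

M_n = M_u/φ = 6530/0.90 = 7255.56 kip·in.
From M_n = 0.85 f'_c a b (d − a/2):
a = d − √(d² − 2M_n/(0.85 f'_c b)) = 25.2 − √(25.2² − 2 × 7255.56/(0.85 × 3 × 18.7)) = 7.014 in.
A_s = 0.85 f'_c a b / f_y = 0.85 × 3 × 7.014 × 18.7 / 75 = 4.460 in².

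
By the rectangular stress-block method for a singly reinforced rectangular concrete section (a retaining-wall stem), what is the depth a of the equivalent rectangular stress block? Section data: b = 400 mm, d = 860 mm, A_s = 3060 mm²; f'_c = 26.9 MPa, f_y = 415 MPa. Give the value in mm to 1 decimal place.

T = A_s f_y = 3060 × 415 = 1269900 N = 1269.9 kN.
Setting C = 0.85 f'_c a b equal to T: a = 1269900/(0.85 × 26.9 × 400) = 138.8 mm.

a ≈ 138.8 mm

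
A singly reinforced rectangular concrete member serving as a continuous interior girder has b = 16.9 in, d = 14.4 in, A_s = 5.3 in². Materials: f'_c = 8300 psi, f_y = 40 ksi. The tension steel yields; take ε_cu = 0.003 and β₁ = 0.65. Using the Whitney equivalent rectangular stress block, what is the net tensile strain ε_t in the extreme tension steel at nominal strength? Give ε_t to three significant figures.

a = A_s f_y/(0.85 f'_c b) = 1.778 in.
β₁ = 0.65, so c = a/β₁ = 1.778/0.65 = 2.735 in.
From the linear strain diagram with ε_cu = 0.003: ε_t = 0.003 (d − c)/c = 0.003 × (14.4 − 2.735)/2.735 = 0.0128.
Since ε_t ≥ 0.005, the section is tension-controlled.

ε_t ≈ 0.0128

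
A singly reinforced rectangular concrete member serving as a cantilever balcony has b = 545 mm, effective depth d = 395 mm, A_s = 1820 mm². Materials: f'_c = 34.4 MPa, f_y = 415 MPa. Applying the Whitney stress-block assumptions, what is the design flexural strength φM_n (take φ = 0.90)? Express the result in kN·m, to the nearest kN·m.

φM_n ≈ 252 kN·m

T = A_s f_y = 1820 × 415 = 755300 N = 755.3 kN.
From C = T: a = T/(0.85 f'_c b) = 755300/(0.85 × 34.4 × 545) = 47.40 mm.
M_n = T(d − a/2) = 755.3 kN × (395 − 23.7) mm = 280.44 kN·m.
φM_n = 0.90 × 280.44 = 252.40 kN·m.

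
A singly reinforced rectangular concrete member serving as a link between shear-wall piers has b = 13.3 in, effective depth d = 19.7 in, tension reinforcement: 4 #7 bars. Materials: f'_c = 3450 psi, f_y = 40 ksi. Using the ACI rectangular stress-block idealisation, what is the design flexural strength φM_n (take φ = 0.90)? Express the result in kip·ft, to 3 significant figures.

A_s = 4 × 0.6 = 2.4 in².
T = A_s f_y = 2.4 × 40 = 96 kips.
a = T/(0.85 f'_c b) = 96/(0.85 × 3.45 × 13.3) = 2.461 in.
M_n = T(d − a/2) = 96 × (19.7 − 1.2305) = 1773.1 kip·in = 1773.1/12 = 147.76 kip·ft.
φM_n = 0.90 × 147.76 = 132.98 kip·ft.

φM_n ≈ 133 kip·ft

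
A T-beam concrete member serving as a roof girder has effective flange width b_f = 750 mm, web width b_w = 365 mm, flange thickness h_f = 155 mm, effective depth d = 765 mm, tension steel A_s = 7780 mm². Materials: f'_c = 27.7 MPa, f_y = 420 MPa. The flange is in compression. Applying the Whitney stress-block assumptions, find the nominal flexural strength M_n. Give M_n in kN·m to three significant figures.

M_n ≈ 2190 kN·m

Tension: T = A_s f_y = 7780 × 420 = 3267600 N.
Try a within the flange: a = T/(0.85 f'_c b_f) = 3267600/(0.85 × 27.7 × 750) = 185.04 mm.
a = 185.04 > h_f = 155 mm: the block extends into the web. Split into flange-overhang and web parts.
C_f = 0.85 f'_c (b_f − b_w) h_f = 0.85 × 27.7 × (750 − 365) × 155 = 1405048 N.
Remaining web compression depth: a_w = (T − C_f)/(0.85 f'_c b_w) = (3267600 − 1405048)/(0.85 × 27.7 × 365) = 216.73 mm.
M_n = C_f(d − h_f/2) + (T − C_f)(d − a_w/2) = 1405048 × (765 − 77.5) + 1862552 × (765 − 108.365) = 965.97 + 1223.02 = 2188.99 × 10⁶ N·mm.
M_n = 2188.99 kN·m.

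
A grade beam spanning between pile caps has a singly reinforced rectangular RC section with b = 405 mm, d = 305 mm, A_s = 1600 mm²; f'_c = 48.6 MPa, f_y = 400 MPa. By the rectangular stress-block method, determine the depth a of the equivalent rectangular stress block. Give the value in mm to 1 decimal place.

T = A_s f_y = 1600 × 400 = 640000 N = 640 kN.
Setting C = 0.85 f'_c a b equal to T: a = 640000/(0.85 × 48.6 × 405) = 38.3 mm.

a ≈ 38.3 mm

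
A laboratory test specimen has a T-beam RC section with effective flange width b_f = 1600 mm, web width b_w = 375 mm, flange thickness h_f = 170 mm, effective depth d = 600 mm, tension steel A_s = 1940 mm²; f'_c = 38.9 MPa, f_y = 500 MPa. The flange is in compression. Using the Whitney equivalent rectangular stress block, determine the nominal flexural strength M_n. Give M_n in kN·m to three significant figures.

Tension: T = A_s f_y = 1940 × 500 = 970000 N.
Try a within the flange: a = T/(0.85 f'_c b_f) = 970000/(0.85 × 38.9 × 1600) = 18.34 mm.
Since a = 18.34 ≤ h_f = 170 mm, the stress block lies entirely in the flange; analyse as a rectangular beam of width b_f.
M_n = T(d − a/2) = 970000 × (600 − 9.17) = 573.11 × 10⁶ N·mm.
M_n = 573.11 kN·m.

M_n ≈ 573 kN·m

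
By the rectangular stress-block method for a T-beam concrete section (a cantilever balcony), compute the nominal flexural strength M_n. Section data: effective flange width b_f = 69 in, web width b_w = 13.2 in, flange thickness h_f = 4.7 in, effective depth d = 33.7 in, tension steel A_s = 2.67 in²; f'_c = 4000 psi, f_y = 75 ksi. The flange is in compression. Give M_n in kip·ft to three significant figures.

Tension: T = A_s f_y = 2.67 × 75 = 200.25 kips.
Try a within the flange: a = T/(0.85 f'_c b_f) = 200.25/(0.85 × 4 × 69) = 0.854 in.
Since a = 0.854 ≤ h_f = 4.7 in, the stress block lies entirely in the flange; analyse as a rectangular beam of width b_f.
M_n = T(d − a/2) = 200.25 × (33.7 − 0.427) = 6662.9 kip·in.
M_n = 6662.9/12 = 555.24 kip·ft.

M_n ≈ 555 kip·ft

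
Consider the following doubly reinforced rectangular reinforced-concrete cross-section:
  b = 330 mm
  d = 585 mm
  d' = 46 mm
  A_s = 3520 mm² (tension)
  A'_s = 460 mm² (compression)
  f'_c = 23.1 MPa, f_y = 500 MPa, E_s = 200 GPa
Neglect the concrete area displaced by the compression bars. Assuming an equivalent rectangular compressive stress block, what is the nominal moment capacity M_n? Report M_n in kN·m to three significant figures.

M_n ≈ 838 kN·m

Assume both tension and compression steel yield.
Net tension couple steel: A_s − A'_s = 3060 mm².
a = (A_s − A'_s) f_y / (0.85 f'_c b) = 1530000/(0.85 × 23.1 × 330) = 236.13 mm.
c = a/β₁ = 236.13/0.85 = 277.80 mm; ε'_s = 0.003(c − d')/c = 0.0025 ≥ f_y/E_s = 0.0025, so compression steel does yield.
M_n = (A_s − A'_s) f_y (d − a/2) + A'_s f_y (d − d') = [1530000 × (585 − 118.065) + 230000 × (585 − 46)] × 10⁻⁶ = 714.41 + 123.97 = 838.38 kN·m.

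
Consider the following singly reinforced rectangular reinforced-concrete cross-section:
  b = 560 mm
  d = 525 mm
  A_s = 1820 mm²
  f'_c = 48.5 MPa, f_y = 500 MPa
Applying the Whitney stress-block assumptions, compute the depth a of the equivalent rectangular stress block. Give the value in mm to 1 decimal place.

T = A_s f_y = 1820 × 500 = 910000 N = 910 kN.
Setting C = 0.85 f'_c a b equal to T: a = 910000/(0.85 × 48.5 × 560) = 39.4 mm.

a ≈ 39.4 mm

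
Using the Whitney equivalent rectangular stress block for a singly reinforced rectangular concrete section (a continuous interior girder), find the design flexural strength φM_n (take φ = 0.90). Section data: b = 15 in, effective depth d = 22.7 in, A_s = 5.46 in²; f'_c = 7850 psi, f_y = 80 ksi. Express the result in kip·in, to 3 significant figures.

φM_n ≈ 8070 kip·in

T = A_s f_y = 5.46 × 80 = 436.8 kips.
a = T/(0.85 f'_c b) = 436.8/(0.85 × 7.85 × 15) = 4.364 in.
M_n = T(d − a/2) = 436.8 × (22.7 − 2.182) = 8962.3 kip·in.
φM_n = 0.90 × 8962.3 = 8066.1 kip·in.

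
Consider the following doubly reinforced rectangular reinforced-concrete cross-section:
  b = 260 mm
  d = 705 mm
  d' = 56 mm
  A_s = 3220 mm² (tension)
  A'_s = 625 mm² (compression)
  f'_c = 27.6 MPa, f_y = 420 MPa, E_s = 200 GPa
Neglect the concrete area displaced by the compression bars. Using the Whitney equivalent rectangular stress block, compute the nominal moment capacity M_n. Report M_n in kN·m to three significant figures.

Assume both tension and compression steel yield.
Net tension couple steel: A_s − A'_s = 2595 mm².
a = (A_s − A'_s) f_y / (0.85 f'_c b) = 1089900/(0.85 × 27.6 × 260) = 178.68 mm.
c = a/β₁ = 178.68/0.85 = 210.21 mm; ε'_s = 0.003(c − d')/c = 0.0022 ≥ f_y/E_s = 0.0021, so compression steel does yield.
M_n = (A_s − A'_s) f_y (d − a/2) + A'_s f_y (d − d') = [1089900 × (705 − 89.34) + 262500 × (705 − 56)] × 10⁻⁶ = 671.01 + 170.36 = 841.37 kN·m.

M_n ≈ 841 kN·m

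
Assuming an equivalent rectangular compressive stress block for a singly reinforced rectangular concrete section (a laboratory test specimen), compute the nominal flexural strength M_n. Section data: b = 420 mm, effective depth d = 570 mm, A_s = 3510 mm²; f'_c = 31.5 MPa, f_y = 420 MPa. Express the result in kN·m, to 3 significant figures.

T = A_s f_y = 3510 × 420 = 1474200 N = 1474.2 kN.
From C = T: a = T/(0.85 f'_c b) = 1474200/(0.85 × 31.5 × 420) = 131.09 mm.
M_n = T(d − a/2) = 1474.2 kN × (570 − 65.545) mm = 743.67 kN·m.

M_n ≈ 744 kN·m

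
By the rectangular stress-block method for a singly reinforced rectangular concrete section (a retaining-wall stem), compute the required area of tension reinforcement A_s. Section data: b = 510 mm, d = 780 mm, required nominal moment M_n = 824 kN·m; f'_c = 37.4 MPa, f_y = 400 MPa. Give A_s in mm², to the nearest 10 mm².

With M_n = 0.85 f'_c a b (d − a/2), solve the quadratic for a:
a = d − √(d² − 2M_n/(0.85 f'_c b)) = 780 − √(780² − 2 × 824×10⁶/(0.85 × 37.4 × 510)) = 68.13 mm.
A_s = 0.85 f'_c a b / f_y = 0.85 × 37.4 × 68.13 × 510 / 400 = 2761.5 mm².

A_s ≈ 2760 mm²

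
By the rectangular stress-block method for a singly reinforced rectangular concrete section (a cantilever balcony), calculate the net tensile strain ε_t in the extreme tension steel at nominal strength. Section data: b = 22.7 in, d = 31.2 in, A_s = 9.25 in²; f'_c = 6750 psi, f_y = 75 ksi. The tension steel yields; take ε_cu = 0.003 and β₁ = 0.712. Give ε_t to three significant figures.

ε_t ≈ 0.00951

a = A_s f_y/(0.85 f'_c b) = 5.327 in.
β₁ = 0.712, so c = a/β₁ = 5.327/0.712 = 7.482 in.
From the linear strain diagram with ε_cu = 0.003: ε_t = 0.003 (d − c)/c = 0.003 × (31.2 − 7.482)/7.482 = 0.00951.
Since ε_t ≥ 0.005, the section is tension-controlled.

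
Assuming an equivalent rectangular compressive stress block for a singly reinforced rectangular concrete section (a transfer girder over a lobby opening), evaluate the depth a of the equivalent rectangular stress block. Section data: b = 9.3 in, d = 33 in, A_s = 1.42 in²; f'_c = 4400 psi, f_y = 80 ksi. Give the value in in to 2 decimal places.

T = A_s f_y = 1.42 × 80 = 113.6 kips.
a = T/(0.85 f'_c b) = 113.6/(0.85 × 4.4 × 9.3) = 3.27 in.

a ≈ 3.27 in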